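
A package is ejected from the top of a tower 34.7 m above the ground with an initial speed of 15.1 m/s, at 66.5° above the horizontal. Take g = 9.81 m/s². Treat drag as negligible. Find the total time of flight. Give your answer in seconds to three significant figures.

Components: vₓ = 15.10 cos 66.5° = 6.021 m/s, v_y0 = 15.10 sin 66.5° = 13.85 m/s.
Vertical motion (up positive, ground at y = 0): 4.905 t² − (13.85) t − 34.7 = 0, so t = (13.85 + √(13.85² + 2·9.81·34.7)) / 9.81 = (13.85 + 29.54) / 9.81 = 4.423 s.

4.42 s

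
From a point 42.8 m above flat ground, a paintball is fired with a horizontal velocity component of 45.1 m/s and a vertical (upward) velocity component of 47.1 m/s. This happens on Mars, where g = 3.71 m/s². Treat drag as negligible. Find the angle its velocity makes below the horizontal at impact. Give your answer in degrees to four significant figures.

48.15°

The projectile lands when y = 42.8 + (47.10) t − ½·3.71·t² = 0. Positive root: t = (47.10 + √(47.10² + 2·3.71·42.8)) / 3.71 = (47.10 + 50.36) / 3.71 = 26.27 s.
At impact: v_y = v_y0 − g t = −50.36 m/s; vₓ = 45.10 m/s.
Angle below horizontal: arctan(|v_y|/vₓ) = arctan(50.36/45.10) = 48.15°.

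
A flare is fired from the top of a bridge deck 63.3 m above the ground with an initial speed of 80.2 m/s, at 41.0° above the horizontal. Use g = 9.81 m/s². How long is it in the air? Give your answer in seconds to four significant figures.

Horizontal component vₓ = 80.20 cos 41.0° = 60.53 m/s; vertical v_y0 = 80.20 sin 41.0° = 52.62 m/s.
Vertical motion (up positive, ground at y = 0): 4.905 t² − (52.62) t − 63.3 = 0, so t = (52.62 + √(52.62² + 2·9.81·63.3)) / 9.81 = (52.62 + 63.33) / 9.81 = 11.82 s.

11.82 s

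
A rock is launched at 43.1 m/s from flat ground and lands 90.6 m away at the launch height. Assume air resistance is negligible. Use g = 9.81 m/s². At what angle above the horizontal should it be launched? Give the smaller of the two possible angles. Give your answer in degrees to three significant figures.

14.3°

Level-ground range R = v₀² sin(2θ)/g ⇒ sin(2θ) = gR/v₀² = 9.81 × 90.6 / 43.1² = 0.4785.
2θ = 28.58° or 180° − 28.58° = 151.4°, so θ = 14.29° or 75.71°.
The smaller angle is 14.29°.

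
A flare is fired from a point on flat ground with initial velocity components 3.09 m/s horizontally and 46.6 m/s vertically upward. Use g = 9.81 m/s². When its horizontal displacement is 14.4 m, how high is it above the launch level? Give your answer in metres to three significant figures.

111 m

At x = 14.4 m, t = x/vₓ = 14.4/3.090 = 4.660 s.
Height: y = v_y0 t − ½ g t² = 46.60 × 4.660 − 4.905 × 4.660² = 217.2 − 106.5 = 110.6 m.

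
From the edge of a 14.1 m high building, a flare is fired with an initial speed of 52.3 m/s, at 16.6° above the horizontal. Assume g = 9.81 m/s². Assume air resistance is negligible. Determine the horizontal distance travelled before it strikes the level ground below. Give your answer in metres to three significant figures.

191 m

Resolve: vₓ = 52.30 cos 16.6° = 50.12 m/s and v_y0 = 52.30 sin 16.6° = 14.94 m/s.
The projectile lands when y = 14.1 + (14.94) t − ½·9.81·t² = 0. Positive root: t = (14.94 + √(14.94² + 2·9.81·14.1)) / 9.81 = (14.94 + 22.36) / 9.81 = 3.802 s.
Horizontal distance: R = vₓ t = 50.12 × 3.802 = 190.6 m.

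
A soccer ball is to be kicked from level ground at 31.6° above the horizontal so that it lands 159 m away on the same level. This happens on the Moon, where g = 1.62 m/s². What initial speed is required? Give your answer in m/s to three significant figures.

On level ground R = v₀² sin 2θ / g ⇒ v₀ = √(gR / sin 2θ).
v₀ = √(1.62 × 159 / sin 63.20°) = √(257.6 / 0.8926) = √288.58 = 16.99 m/s.

17.0 m/s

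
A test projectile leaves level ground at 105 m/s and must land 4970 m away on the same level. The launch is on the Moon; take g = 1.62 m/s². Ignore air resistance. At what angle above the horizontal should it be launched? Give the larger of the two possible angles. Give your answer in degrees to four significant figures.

R = v₀² sin 2θ / g gives sin 2θ = gR/v₀² = 1.62·4970/105² = 0.7303.
2θ = 46.91° or 180° − 46.91° = 133.1°, so θ = 23.46° or 66.54°.
The larger angle is 66.54°.

66.54°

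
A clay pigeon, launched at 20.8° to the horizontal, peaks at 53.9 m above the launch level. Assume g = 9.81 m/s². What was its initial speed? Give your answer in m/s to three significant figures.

At the peak v_y = 0, so v_y0 = √(2gH) = √(2 × 9.81 × 53.9) = 32.52 m/s.
v_y0 = v₀ sin θ ⇒ v₀ = 32.52 / sin 20.8° = 91.58 m/s.

91.6 m/s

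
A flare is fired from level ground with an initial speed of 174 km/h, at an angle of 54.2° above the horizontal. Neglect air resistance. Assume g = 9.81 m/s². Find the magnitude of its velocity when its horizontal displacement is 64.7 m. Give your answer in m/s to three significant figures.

32.9 m/s

Convert: 174 km/h = 174/3.6 = 48.33 m/s.
Resolve: vₓ = 48.33 cos 54.2° = 28.27 m/s and v_y0 = 48.33 sin 54.2° = 39.20 m/s.
Time to reach x = 64.7 m: t = x/vₓ = 64.7/28.27 = 2.288 s.
Vertical velocity there: v_y = v_y0 − g t = 39.20 − 9.81 × 2.288 = 16.75 m/s.
Speed: √(vₓ² + v_y²) = √(28.27² + 16.75²) = 32.86 m/s.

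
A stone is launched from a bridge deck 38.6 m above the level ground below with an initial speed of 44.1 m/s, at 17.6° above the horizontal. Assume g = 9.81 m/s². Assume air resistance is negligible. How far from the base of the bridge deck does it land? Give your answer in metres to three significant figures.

vₓ = 44.10 cos 17.6° = 42.04 m/s; v_y0 = 44.10 sin 17.6° = 13.33 m/s.
The projectile lands when y = 38.6 + (13.33) t − ½·9.81·t² = 0. Positive root: t = (13.33 + √(13.33² + 2·9.81·38.6)) / 9.81 = (13.33 + 30.58) / 9.81 = 4.477 s.
Horizontal distance: R = vₓ t = 42.04 × 4.477 = 188.2 m.

188 m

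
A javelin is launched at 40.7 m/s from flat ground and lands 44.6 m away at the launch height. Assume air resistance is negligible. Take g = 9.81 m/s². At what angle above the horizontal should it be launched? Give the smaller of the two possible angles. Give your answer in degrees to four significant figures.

From R = (v₀²/g) sin 2θ: sin 2θ = 9.81 × 44.6 / 1656.5 = 0.2641.
2θ = 15.32° or 180° − 15.32° = 164.7°, so θ = 7.658° or 82.34°.
The smaller angle is 7.658°.

7.658°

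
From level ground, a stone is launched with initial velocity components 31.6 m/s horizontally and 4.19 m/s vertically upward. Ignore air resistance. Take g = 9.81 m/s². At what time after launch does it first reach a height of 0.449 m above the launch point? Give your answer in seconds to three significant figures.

Require v_y0 t − ½ g t² = 0.449, i.e. 4.905 t² − 4.190 t + 0.449 = 0.
Quadratic formula: t = (4.190 ± √8.7467) / 9.81 = (4.190 ± 2.957) / 9.81 → t = 0.1256 s or 0.7286 s.
The first (ascending) time is 0.1256 s.

0.126 s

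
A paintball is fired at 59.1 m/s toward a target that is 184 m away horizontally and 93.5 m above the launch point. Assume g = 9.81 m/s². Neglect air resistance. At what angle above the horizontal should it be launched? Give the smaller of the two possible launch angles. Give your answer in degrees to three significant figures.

Trajectory: y = x tanθ − g x² (1 + tan²θ)/(2v₀²). With x = 184, y = 93.5, v₀ = 59.1, g = 9.81:
47.54 tan²θ − 184 tanθ + (141.0) = 0.
tanθ = [184 ± √(184² − 4 × 47.54 × (141.0))] / (2 × 47.54) = (184 ± 83.86) / 95.09, giving tanθ = 1.053 or 2.817.
θ = 46.48° or 70.46°; the smaller is 46.48°.

46.5°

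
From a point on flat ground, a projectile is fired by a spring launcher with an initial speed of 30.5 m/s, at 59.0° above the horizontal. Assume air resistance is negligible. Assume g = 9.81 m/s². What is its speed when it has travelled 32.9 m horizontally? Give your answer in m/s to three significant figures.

Resolve: vₓ = 30.50 cos 59.0° = 15.71 m/s and v_y0 = 30.50 sin 59.0° = 26.14 m/s.
x = vₓ t ⇒ t = 32.9/15.71 = 2.094 s.
Vertical velocity there: v_y = v_y0 − g t = 26.14 − 9.81 × 2.094 = 5.598 m/s.
Speed: √(vₓ² + v_y²) = √(15.71² + 5.598²) = 16.68 m/s.

16.7 m/s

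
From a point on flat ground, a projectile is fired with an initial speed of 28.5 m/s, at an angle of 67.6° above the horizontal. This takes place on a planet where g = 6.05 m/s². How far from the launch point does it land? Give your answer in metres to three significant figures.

Components: vₓ = 28.50 cos 67.6° = 10.86 m/s, v_y0 = 28.50 sin 67.6° = 26.35 m/s.
Flight time T = 2 v_y0 / g = 8.711 s.
Range: R = vₓ T = 10.86 × 8.711 = 94.60 m.

94.6 m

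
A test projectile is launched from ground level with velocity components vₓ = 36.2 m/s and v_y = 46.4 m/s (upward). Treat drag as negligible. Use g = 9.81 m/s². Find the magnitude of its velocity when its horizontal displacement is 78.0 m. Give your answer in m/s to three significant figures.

44.1 m/s

x = vₓ t ⇒ t = 78.0/36.20 = 2.155 s.
Vertical velocity there: v_y = v_y0 − g t = 46.40 − 9.81 × 2.155 = 25.26 m/s.
Speed: √(vₓ² + v_y²) = √(36.20² + 25.26²) = 44.14 m/s.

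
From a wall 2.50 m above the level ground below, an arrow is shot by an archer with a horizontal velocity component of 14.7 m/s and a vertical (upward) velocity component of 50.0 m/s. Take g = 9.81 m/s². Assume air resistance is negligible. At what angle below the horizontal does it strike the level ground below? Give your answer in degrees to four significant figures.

73.77°

The projectile lands when y = 2.50 + (50.00) t − ½·9.81·t² = 0. Positive root: t = (50.00 + √(50.00² + 2·9.81·2.50)) / 9.81 = (50.00 + 50.49) / 9.81 = 10.24 s.
At impact: v_y = v_y0 − g t = −50.49 m/s; vₓ = 14.70 m/s.
Angle below horizontal: arctan(|v_y|/vₓ) = arctan(50.49/14.70) = 73.77°.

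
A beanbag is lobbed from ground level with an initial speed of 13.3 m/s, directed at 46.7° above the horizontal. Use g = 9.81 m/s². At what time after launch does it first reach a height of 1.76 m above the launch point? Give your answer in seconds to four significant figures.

0.2026 s

Components: vₓ = 13.30 cos 46.7° = 9.121 m/s, v_y0 = 13.30 sin 46.7° = 9.679 m/s.
Height y(t) = 9.679 t − 4.905 t² = 1.76 gives 4.905 t² − 9.679 t + 1.76 = 0.
Quadratic formula: t = (9.679 ± √59.159) / 9.81 = (9.679 ± 7.691) / 9.81 → t = 0.2026 s or 1.771 s.
The first (ascending) time is 0.2026 s.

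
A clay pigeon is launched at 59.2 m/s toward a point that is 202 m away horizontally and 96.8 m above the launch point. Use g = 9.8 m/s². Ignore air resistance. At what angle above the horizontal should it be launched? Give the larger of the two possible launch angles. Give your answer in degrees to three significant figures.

67.6°

Trajectory: y = x tanθ − g x² (1 + tan²θ)/(2v₀²). With x = 202, y = 96.8, v₀ = 59.2, g = 9.80:
57.05 tan²θ − 202 tanθ + (153.8) = 0.
tanθ = [202 ± √(202² − 4 × 57.05 × (153.8))] / (2 × 57.05) = (202 ± 75.47) / 114.1, giving tanθ = 1.109 or 2.432.
θ = 47.96° or 67.65°; the larger is 67.65°.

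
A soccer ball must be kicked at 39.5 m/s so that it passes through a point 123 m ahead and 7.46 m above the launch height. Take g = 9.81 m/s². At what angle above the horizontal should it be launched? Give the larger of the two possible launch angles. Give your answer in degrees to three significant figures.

Trajectory: y = x tanθ − g x² (1 + tan²θ)/(2v₀²). With x = 123, y = 7.46, v₀ = 39.5, g = 9.81:
47.56 tan²θ − 123 tanθ + (55.02) = 0.
tanθ = [123 ± √(123² − 4 × 47.56 × (55.02))] / (2 × 47.56) = (123 ± 68.27) / 95.12, giving tanθ = 0.5753 or 2.011.
θ = 29.91° or 63.56°; the larger is 63.56°.

63.6°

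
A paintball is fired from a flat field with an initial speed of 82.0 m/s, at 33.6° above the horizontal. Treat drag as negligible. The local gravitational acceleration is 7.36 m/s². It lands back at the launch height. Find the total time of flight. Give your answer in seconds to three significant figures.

Components: vₓ = 82.00 cos 33.6° = 68.30 m/s, v_y0 = 82.00 sin 33.6° = 45.38 m/s.
It returns to y = 0 when t = 2 v_y0 / g = 2(45.38)/7.36 = 12.33 s.

12.3 s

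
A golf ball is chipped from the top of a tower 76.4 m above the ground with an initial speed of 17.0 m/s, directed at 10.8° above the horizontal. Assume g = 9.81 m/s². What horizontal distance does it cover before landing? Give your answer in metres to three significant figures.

71.5 m

vₓ = 17.00 cos 10.8° = 16.70 m/s; v_y0 = 17.00 sin 10.8° = 3.185 m/s.
With up positive and y = 0 at the ground: y(t) = 76.4 + (3.185) t − 4.905 t². Setting y = 0 and taking the positive root: t = [3.185 + √(3.185² + 2·9.81·76.4)] / 9.81 = (3.185 + 38.85) / 9.81 = 4.285 s.
Horizontal distance: R = vₓ t = 16.70 × 4.285 = 71.55 m.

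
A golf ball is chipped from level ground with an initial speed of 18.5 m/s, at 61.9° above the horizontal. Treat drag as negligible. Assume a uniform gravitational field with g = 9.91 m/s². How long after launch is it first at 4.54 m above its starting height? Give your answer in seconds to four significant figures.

vₓ = 18.50 cos 61.9° = 8.714 m/s; v_y0 = 18.50 sin 61.9° = 16.32 m/s.
Set y = v_y0 t − ½ g t² = 4.54: 4.955 t² − 16.32 t + 4.54 = 0.
Quadratic formula: t = (16.32 ± √176.34) / 9.91 = (16.32 ± 13.28) / 9.91 → t = 0.3068 s or 2.987 s.
The first (ascending) time is 0.3068 s.

0.3068 s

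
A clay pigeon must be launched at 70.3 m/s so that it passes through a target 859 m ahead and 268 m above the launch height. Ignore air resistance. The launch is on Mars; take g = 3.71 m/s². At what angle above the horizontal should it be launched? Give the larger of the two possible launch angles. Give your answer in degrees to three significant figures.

Trajectory: y = x tanθ − g x² (1 + tan²θ)/(2v₀²). With x = 859, y = 268, v₀ = 70.3, g = 3.71:
277.0 tan²θ − 859 tanθ + (545.0) = 0.
tanθ = [859 ± √(859² − 4 × 277.0 × (545.0))] / (2 × 277.0) = (859 ± 366.3) / 553.9, giving tanθ = 0.8895 or 2.212.
θ = 41.65° or 65.67°; the larger is 65.67°.

65.7°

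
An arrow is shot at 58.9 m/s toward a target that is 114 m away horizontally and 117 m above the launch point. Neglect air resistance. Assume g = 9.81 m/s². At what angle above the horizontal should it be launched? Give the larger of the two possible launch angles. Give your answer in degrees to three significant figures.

77.7°

Trajectory: y = x tanθ − g x² (1 + tan²θ)/(2v₀²). With x = 114, y = 117, v₀ = 58.9, g = 9.81:
18.37 tan²θ − 114 tanθ + (135.4) = 0.
tanθ = [114 ± √(114² − 4 × 18.37 × (135.4))] / (2 × 18.37) = (114 ± 55.19) / 36.75, giving tanθ = 1.600 or 4.604.
θ = 58.00° or 77.75°; the larger is 77.75°.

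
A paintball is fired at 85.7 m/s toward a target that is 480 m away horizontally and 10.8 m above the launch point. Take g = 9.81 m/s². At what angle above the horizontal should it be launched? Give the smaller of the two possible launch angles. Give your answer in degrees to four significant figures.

21.43°

Trajectory: y = x tanθ − g x² (1 + tan²θ)/(2v₀²). With x = 480, y = 10.8, v₀ = 85.7, g = 9.81:
153.9 tan²θ − 480 tanθ + (164.7) = 0.
tanθ = [480 ± √(480² − 4 × 153.9 × (164.7))] / (2 × 153.9) = (480 ± 359.2) / 307.7, giving tanθ = 0.3924 or 2.727.
θ = 21.43° or 69.86°; the smaller is 21.43°.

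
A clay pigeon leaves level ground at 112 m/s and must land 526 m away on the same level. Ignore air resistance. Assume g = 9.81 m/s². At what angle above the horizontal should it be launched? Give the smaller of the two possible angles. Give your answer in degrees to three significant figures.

12.1°

R = v₀² sin 2θ / g gives sin 2θ = gR/v₀² = 9.81·526/112² = 0.4114.
2θ = 24.29° or 180° − 24.29° = 155.7°, so θ = 12.15° or 77.85°.
The smaller angle is 12.15°.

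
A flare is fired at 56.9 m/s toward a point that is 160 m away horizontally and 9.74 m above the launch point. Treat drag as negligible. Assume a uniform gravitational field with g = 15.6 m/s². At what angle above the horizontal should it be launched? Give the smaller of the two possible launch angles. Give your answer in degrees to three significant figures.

Trajectory: y = x tanθ − g x² (1 + tan²θ)/(2v₀²). With x = 160, y = 9.74, v₀ = 56.9, g = 15.6:
61.68 tan²θ − 160 tanθ + (71.42) = 0.
tanθ = [160 ± √(160² − 4 × 61.68 × (71.42))] / (2 × 61.68) = (160 ± 89.34) / 123.4, giving tanθ = 0.5728 or 2.021.
θ = 29.81° or 63.68°; the smaller is 29.81°.

29.8°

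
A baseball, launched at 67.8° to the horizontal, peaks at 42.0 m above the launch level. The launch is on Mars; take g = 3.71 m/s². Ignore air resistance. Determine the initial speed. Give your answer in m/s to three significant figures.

At the peak v_y = 0, so v_y0 = √(2gH) = √(2 × 3.71 × 42.0) = 17.65 m/s.
v_y0 = v₀ sin θ ⇒ v₀ = 17.65 / sin 67.8° = 19.07 m/s.

19.1 m/s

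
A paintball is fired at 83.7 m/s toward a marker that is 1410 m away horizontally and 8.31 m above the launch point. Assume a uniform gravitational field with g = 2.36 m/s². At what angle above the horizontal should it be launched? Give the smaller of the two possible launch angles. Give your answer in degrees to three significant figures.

Trajectory: y = x tanθ − g x² (1 + tan²θ)/(2v₀²). With x = 1410, y = 8.31, v₀ = 83.7, g = 2.36:
334.9 tan²θ − 1410 tanθ + (343.2) = 0.
tanθ = [1410 ± √(1410² − 4 × 334.9 × (343.2))] / (2 × 334.9) = (1410 ± 1236) / 669.7, giving tanθ = 0.2594 or 3.951.
θ = 14.54° or 75.80°; the smaller is 14.54°.

14.5°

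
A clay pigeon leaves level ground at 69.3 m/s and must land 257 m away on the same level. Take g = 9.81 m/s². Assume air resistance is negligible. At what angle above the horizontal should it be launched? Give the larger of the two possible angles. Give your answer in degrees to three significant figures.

R = v₀² sin 2θ / g gives sin 2θ = gR/v₀² = 9.81·257/69.3² = 0.5250.
2θ = 31.67° or 180° − 31.67° = 148.3°, so θ = 15.83° or 74.17°.
The larger angle is 74.17°.

74.2°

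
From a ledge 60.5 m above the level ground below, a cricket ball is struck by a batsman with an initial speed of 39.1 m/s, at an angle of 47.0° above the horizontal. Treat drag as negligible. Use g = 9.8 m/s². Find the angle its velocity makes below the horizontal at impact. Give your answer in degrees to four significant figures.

Horizontal component vₓ = 39.10 cos 47.0° = 26.67 m/s; vertical v_y0 = 39.10 sin 47.0° = 28.60 m/s.
Vertical motion (up positive, ground at y = 0): 4.900 t² − (28.60) t − 60.5 = 0, so t = (28.60 + √(28.60² + 2·9.80·60.5)) / 9.80 = (28.60 + 44.76) / 9.80 = 7.485 s.
At impact: v_y = v_y0 − g t = −44.76 m/s; vₓ = 26.67 m/s.
Angle below horizontal: arctan(|v_y|/vₓ) = arctan(44.76/26.67) = 59.22°.

59.22°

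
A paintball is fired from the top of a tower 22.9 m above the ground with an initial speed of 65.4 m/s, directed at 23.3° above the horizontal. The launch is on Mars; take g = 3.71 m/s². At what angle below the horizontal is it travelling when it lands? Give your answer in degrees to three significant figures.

Resolve: vₓ = 65.40 cos 23.3° = 60.07 m/s and v_y0 = 65.40 sin 23.3° = 25.87 m/s.
With up positive and y = 0 at the ground: y(t) = 22.9 + (25.87) t − 1.855 t². Setting y = 0 and taking the positive root: t = [25.87 + √(25.87² + 2·3.71·22.9)] / 3.71 = (25.87 + 28.97) / 3.71 = 14.78 s.
At impact: v_y = v_y0 − g t = −28.97 m/s; vₓ = 60.07 m/s.
Angle below horizontal: arctan(|v_y|/vₓ) = arctan(28.97/60.07) = 25.75°.

25.7°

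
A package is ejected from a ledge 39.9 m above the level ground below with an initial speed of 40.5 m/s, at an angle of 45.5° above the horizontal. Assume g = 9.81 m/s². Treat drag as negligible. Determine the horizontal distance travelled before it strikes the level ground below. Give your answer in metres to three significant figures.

Resolve: vₓ = 40.50 cos 45.5° = 28.39 m/s and v_y0 = 40.50 sin 45.5° = 28.89 m/s.
With up positive and y = 0 at the ground: y(t) = 39.9 + (28.89) t − 4.905 t². Setting y = 0 and taking the positive root: t = [28.89 + √(28.89² + 2·9.81·39.9)] / 9.81 = (28.89 + 40.22) / 9.81 = 7.044 s.
Horizontal distance: R = vₓ t = 28.39 × 7.044 = 200.0 m.

200 m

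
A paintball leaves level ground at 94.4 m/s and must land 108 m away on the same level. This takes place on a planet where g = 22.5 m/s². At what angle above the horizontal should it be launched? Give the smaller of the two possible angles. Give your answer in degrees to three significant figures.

7.91°

From R = (v₀²/g) sin 2θ: sin 2θ = 22.5 × 108 / 8911.4 = 0.2727.
2θ = 15.82° or 180° − 15.82° = 164.2°, so θ = 7.912° or 82.09°.
The smaller angle is 7.912°.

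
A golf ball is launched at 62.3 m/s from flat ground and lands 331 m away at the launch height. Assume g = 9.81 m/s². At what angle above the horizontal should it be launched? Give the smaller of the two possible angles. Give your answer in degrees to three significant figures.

28.4°

Level-ground range R = v₀² sin(2θ)/g ⇒ sin(2θ) = gR/v₀² = 9.81 × 331 / 62.3² = 0.8366.
2θ = 56.78° or 180° − 56.78° = 123.2°, so θ = 28.39° or 61.61°.
The smaller angle is 28.39°.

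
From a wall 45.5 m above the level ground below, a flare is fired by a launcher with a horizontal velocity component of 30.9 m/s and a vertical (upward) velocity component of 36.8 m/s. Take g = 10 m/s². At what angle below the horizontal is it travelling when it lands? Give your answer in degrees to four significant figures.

With up positive and y = 0 at the ground: y(t) = 45.5 + (36.80) t − 5.000 t². Setting y = 0 and taking the positive root: t = [36.80 + √(36.80² + 2·10.0·45.5)] / 10.0 = (36.80 + 47.58) / 10.0 = 8.438 s.
At impact: v_y = v_y0 − g t = −47.58 m/s; vₓ = 30.90 m/s.
Angle below horizontal: arctan(|v_y|/vₓ) = arctan(47.58/30.90) = 57.00°.

57.00°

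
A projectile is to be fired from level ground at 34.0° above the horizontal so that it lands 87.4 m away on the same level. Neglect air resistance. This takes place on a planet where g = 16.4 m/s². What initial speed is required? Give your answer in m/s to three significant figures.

From R = (v₀² / g) sin 2θ: v₀ = √(gR / sin 2θ).
v₀ = √(16.4 × 87.4 / sin 68.00°) = √(1433 / 0.9272) = √1545.9 = 39.32 m/s.

39.3 m/s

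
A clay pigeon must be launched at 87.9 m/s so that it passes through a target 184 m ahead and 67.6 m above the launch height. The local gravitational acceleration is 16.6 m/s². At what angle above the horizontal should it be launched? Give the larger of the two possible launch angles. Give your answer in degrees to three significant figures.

77.2°

Trajectory: y = x tanθ − g x² (1 + tan²θ)/(2v₀²). With x = 184, y = 67.6, v₀ = 87.9, g = 16.6:
36.37 tan²θ − 184 tanθ + (104.0) = 0.
tanθ = [184 ± √(184² − 4 × 36.37 × (104.0))] / (2 × 36.37) = (184 ± 136.9) / 72.74, giving tanθ = 0.6481 or 4.411.
θ = 32.95° or 77.23°; the larger is 77.23°.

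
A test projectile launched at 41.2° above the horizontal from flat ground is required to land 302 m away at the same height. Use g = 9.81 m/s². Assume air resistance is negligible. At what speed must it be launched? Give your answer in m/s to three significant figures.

54.7 m/s

On level ground R = v₀² sin 2θ / g ⇒ v₀ = √(gR / sin 2θ).
v₀ = √(9.81 × 302 / sin 82.40°) = √(2963 / 0.9912) = √2988.9 = 54.67 m/s.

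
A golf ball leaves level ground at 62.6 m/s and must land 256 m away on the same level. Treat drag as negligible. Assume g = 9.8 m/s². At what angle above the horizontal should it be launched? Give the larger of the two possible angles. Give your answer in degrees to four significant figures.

70.10°

Level-ground range R = v₀² sin(2θ)/g ⇒ sin(2θ) = gR/v₀² = 9.80 × 256 / 62.6² = 0.6402.
2θ = 39.81° or 180° − 39.81° = 140.2°, so θ = 19.90° or 70.10°.
The larger angle is 70.10°.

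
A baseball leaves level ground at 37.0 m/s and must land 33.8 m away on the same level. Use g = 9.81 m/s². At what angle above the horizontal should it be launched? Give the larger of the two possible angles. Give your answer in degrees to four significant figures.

From R = (v₀²/g) sin 2θ: sin 2θ = 9.81 × 33.8 / 1369.0 = 0.2422.
2θ = 14.02° or 180° − 14.02° = 166.0°, so θ = 7.008° or 82.99°.
The larger angle is 82.99°.

82.99°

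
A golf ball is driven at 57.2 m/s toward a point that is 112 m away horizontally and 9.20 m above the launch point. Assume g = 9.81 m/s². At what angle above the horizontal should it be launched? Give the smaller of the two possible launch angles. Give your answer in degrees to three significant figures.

14.7°

Trajectory: y = x tanθ − g x² (1 + tan²θ)/(2v₀²). With x = 112, y = 9.20, v₀ = 57.2, g = 9.81:
18.81 tan²θ − 112 tanθ + (28.01) = 0.
tanθ = [112 ± √(112² − 4 × 18.81 × (28.01))] / (2 × 18.81) = (112 ± 102.2) / 37.61, giving tanθ = 0.2615 or 5.694.
θ = 14.66° or 80.04°; the smaller is 14.66°.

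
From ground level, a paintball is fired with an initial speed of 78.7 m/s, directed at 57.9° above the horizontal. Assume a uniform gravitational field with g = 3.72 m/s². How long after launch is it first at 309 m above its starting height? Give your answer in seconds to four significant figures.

Horizontal component vₓ = 78.70 cos 57.9° = 41.82 m/s; vertical v_y0 = 78.70 sin 57.9° = 66.67 m/s.
Set y = v_y0 t − ½ g t² = 309: 1.860 t² − 66.67 t + 309 = 0.
t = [66.67 ± √(66.67² − 2·3.72·309)] / 3.72 = (66.67 ± 46.32) / 3.72, so t = 5.469 s or t = 30.37 s.
The first (ascending) time is 5.469 s.

5.469 s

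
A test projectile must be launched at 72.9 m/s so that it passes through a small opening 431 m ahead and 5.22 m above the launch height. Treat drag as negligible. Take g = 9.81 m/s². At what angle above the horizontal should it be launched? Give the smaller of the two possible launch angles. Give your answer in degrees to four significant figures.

27.28°

Trajectory: y = x tanθ − g x² (1 + tan²θ)/(2v₀²). With x = 431, y = 5.22, v₀ = 72.9, g = 9.81:
171.5 tan²θ − 431 tanθ + (176.7) = 0.
tanθ = [431 ± √(431² − 4 × 171.5 × (176.7))] / (2 × 171.5) = (431 ± 254.2) / 342.9, giving tanθ = 0.5157 or 1.998.
θ = 27.28° or 63.41°; the smaller is 27.28°.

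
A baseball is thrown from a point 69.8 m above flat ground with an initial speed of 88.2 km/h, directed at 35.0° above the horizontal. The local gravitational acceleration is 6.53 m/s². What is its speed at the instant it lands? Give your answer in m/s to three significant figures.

Convert: 88.2 km/h = 88.2/3.6 = 24.50 m/s.
vₓ = 24.50 cos 35.0° = 20.07 m/s; v_y0 = 24.50 sin 35.0° = 14.05 m/s.
With up positive and y = 0 at the ground: y(t) = 69.8 + (14.05) t − 3.265 t². Setting y = 0 and taking the positive root: t = [14.05 + √(14.05² + 2·6.53·69.8)] / 6.53 = (14.05 + 33.30) / 6.53 = 7.252 s.
Vertical velocity at impact: v_y = v_y0 − g t = 14.05 − 6.53 × 7.252 = −33.30 m/s.
Speed: |v| = √(vₓ² + v_y²) = √(20.07² + 33.30²) = 38.88 m/s.

38.9 m/s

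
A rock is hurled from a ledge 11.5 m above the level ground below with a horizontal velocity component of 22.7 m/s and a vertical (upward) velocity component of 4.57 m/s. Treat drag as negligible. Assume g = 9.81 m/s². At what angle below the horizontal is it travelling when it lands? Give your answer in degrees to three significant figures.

With up positive and y = 0 at the ground: y(t) = 11.5 + (4.570) t − 4.905 t². Setting y = 0 and taking the positive root: t = [4.570 + √(4.570² + 2·9.81·11.5)] / 9.81 = (4.570 + 15.70) / 9.81 = 2.066 s.
At impact: v_y = v_y0 − g t = −15.70 m/s; vₓ = 22.70 m/s.
Angle below horizontal: arctan(|v_y|/vₓ) = arctan(15.70/22.70) = 34.67°.

34.7°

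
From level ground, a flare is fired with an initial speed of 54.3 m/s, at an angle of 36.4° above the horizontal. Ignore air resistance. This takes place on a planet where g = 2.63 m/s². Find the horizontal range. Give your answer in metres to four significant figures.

Resolve: vₓ = 54.30 cos 36.4° = 43.71 m/s and v_y0 = 54.30 sin 36.4° = 32.22 m/s.
Flight time T = 2 v_y0 / g = 24.50 s.
Horizontal distance R = vₓ T = 43.71 × 24.50 = 1071 m.

1071 m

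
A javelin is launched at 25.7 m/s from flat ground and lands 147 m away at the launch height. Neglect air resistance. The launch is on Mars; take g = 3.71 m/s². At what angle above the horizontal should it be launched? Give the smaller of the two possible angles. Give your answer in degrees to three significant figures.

Level-ground range R = v₀² sin(2θ)/g ⇒ sin(2θ) = gR/v₀² = 3.71 × 147 / 25.7² = 0.8257.
2θ = 55.66° or 180° − 55.66° = 124.3°, so θ = 27.83° or 62.17°.
The smaller angle is 27.83°.

27.8°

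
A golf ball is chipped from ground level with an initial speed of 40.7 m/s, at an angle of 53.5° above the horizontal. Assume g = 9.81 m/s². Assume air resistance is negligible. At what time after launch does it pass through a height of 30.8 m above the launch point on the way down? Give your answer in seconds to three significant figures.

Horizontal component vₓ = 40.70 cos 53.5° = 24.21 m/s; vertical v_y0 = 40.70 sin 53.5° = 32.72 m/s.
Height y(t) = 32.72 t − 4.905 t² = 30.8 gives 4.905 t² − 32.72 t + 30.8 = 0.
t = [32.72 ± √(32.72² − 2·9.81·30.8)] / 9.81 = (32.72 ± 21.59) / 9.81, so t = 1.134 s or t = 5.536 s.
The descending-branch root is 5.536 s.

5.54 s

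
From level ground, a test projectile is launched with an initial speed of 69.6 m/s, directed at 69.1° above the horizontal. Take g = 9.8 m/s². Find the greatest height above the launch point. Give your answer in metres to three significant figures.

216 m

Horizontal component vₓ = 69.60 cos 69.1° = 24.83 m/s; vertical v_y0 = 69.60 sin 69.1° = 65.02 m/s.
Peak height H = v_y0² / (2g) = 4227.7 / 19.60 = 215.7 m.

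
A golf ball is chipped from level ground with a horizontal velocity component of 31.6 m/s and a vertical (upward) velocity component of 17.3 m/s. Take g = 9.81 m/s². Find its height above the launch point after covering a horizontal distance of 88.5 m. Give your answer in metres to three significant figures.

Time to reach x = 88.5 m: t = x/vₓ = 88.5/31.60 = 2.801 s.
Height: y = v_y0 t − ½ g t² = 17.30 × 2.801 − 4.905 × 2.801² = 48.45 − 38.47 = 9.978 m.

9.98 m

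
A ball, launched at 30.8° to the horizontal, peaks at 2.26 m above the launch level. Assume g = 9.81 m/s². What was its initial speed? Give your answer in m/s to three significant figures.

At the peak v_y = 0, so v_y0 = √(2gH) = √(2 × 9.81 × 2.26) = 6.659 m/s.
v_y0 = v₀ sin θ ⇒ v₀ = 6.659 / sin 30.8° = 13.00 m/s.

13.0 m/s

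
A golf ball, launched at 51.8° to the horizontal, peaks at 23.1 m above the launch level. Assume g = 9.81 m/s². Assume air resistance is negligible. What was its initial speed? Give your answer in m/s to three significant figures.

27.1 m/s

At the peak v_y = 0, so v_y0 = √(2gH) = √(2 × 9.81 × 23.1) = 21.29 m/s.
v_y0 = v₀ sin θ ⇒ v₀ = 21.29 / sin 51.8° = 27.09 m/s.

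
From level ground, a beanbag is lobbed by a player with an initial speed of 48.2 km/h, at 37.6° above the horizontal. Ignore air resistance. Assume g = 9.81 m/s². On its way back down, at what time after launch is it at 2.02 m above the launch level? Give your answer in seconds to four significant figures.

1.363 s

Convert: 48.2 km/h = 48.2/3.6 = 13.39 m/s.
Resolve: vₓ = 13.39 cos 37.6° = 10.61 m/s and v_y0 = 13.39 sin 37.6° = 8.169 m/s.
Height y(t) = 8.169 t − 4.905 t² = 2.02 gives 4.905 t² − 8.169 t + 2.02 = 0.
t = [8.169 ± √(8.169² − 2·9.81·2.02)] / 9.81 = (8.169 ± 5.206) / 9.81, so t = 0.3021 s or t = 1.363 s.
The descending-branch root is 1.363 s.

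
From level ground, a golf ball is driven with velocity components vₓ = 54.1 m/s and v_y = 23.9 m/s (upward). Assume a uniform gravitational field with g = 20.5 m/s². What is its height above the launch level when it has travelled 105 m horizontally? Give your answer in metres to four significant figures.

7.776 m

At x = 105 m, t = x/vₓ = 105/54.10 = 1.941 s.
Height: y = v_y0 t − ½ g t² = 23.90 × 1.941 − 10.25 × 1.941² = 46.39 − 38.61 = 7.776 m.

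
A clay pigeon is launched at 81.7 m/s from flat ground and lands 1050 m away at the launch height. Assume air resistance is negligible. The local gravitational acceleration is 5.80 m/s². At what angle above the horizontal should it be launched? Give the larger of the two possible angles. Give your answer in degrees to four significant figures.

Level-ground range R = v₀² sin(2θ)/g ⇒ sin(2θ) = gR/v₀² = 5.80 × 1050 / 81.7² = 0.9124.
2θ = 65.84° or 180° − 65.84° = 114.2°, so θ = 32.92° or 57.08°.
The larger angle is 57.08°.

57.08°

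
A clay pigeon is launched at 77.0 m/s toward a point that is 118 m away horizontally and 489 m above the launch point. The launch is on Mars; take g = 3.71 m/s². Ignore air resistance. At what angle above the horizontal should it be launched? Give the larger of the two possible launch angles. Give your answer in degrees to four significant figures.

Trajectory: y = x tanθ − g x² (1 + tan²θ)/(2v₀²). With x = 118, y = 489, v₀ = 77.0, g = 3.71:
4.356 tan²θ − 118 tanθ + (493.4) = 0.
tanθ = [118 ± √(118² − 4 × 4.356 × (493.4))] / (2 × 4.356) = (118 ± 72.99) / 8.713, giving tanθ = 5.166 or 21.92.
θ = 79.05° or 87.39°; the larger is 87.39°.

87.39°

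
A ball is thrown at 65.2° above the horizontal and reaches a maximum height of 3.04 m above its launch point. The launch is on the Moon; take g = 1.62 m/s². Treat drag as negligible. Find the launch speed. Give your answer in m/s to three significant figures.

At the peak v_y = 0, so v_y0 = √(2gH) = √(2 × 1.62 × 3.04) = 3.138 m/s.
v_y0 = v₀ sin θ ⇒ v₀ = 3.138 / sin 65.2° = 3.457 m/s.

3.46 m/s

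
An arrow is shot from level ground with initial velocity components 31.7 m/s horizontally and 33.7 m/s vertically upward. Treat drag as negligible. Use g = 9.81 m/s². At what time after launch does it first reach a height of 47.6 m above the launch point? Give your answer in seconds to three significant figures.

1.99 s

Require v_y0 t − ½ g t² = 47.6, i.e. 4.905 t² − 33.70 t + 47.6 = 0.
t = [33.70 ± √(33.70² − 2·9.81·47.6)] / 9.81 = (33.70 ± 14.20) / 9.81, so t = 1.987 s or t = 4.883 s.
The first (ascending) time is 1.987 s.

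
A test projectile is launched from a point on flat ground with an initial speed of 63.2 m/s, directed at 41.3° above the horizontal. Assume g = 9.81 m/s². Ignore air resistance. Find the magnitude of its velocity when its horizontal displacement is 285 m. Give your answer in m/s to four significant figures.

Horizontal component vₓ = 63.20 cos 41.3° = 47.48 m/s; vertical v_y0 = 63.20 sin 41.3° = 41.71 m/s.
x = vₓ t ⇒ t = 285/47.48 = 6.003 s.
Vertical velocity there: v_y = v_y0 − g t = 41.71 − 9.81 × 6.003 = −17.17 m/s.
Speed: √(vₓ² + v_y²) = √(47.48² + 17.17²) = 50.49 m/s.

50.49 m/s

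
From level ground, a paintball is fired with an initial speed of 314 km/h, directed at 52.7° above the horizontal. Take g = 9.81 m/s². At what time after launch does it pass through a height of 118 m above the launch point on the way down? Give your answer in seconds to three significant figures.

Convert: 314 km/h = 314/3.6 = 87.22 m/s.
Resolve: vₓ = 87.22 cos 52.7° = 52.86 m/s and v_y0 = 87.22 sin 52.7° = 69.38 m/s.
Set y = v_y0 t − ½ g t² = 118: 4.905 t² − 69.38 t + 118 = 0.
t = [69.38 ± √(69.38² − 2·9.81·118)] / 9.81 = (69.38 ± 49.99) / 9.81, so t = 1.977 s or t = 12.17 s.
The descending-branch root is 12.17 s.

12.2 s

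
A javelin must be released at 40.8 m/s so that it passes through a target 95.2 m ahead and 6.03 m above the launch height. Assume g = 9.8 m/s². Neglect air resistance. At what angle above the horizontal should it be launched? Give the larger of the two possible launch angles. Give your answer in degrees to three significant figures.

72.6°

Trajectory: y = x tanθ − g x² (1 + tan²θ)/(2v₀²). With x = 95.2, y = 6.03, v₀ = 40.8, g = 9.80:
26.68 tan²θ − 95.2 tanθ + (32.71) = 0.
tanθ = [95.2 ± √(95.2² − 4 × 26.68 × (32.71))] / (2 × 26.68) = (95.2 ± 74.65) / 53.36, giving tanθ = 0.3851 or 3.183.
θ = 21.06° or 72.56°; the larger is 72.56°.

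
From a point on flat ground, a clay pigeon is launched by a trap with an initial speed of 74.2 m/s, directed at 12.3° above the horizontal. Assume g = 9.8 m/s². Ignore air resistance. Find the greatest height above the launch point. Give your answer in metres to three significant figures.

12.7 m

Resolve: vₓ = 74.20 cos 12.3° = 72.50 m/s and v_y0 = 74.20 sin 12.3° = 15.81 m/s.
Peak height H = v_y0² / (2g) = 249.86 / 19.60 = 12.75 m.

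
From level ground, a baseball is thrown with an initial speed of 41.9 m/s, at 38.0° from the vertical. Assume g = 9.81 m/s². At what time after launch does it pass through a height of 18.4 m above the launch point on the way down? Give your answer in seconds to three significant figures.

6.12 s

Resolve: vₓ = 41.90 sin 38.0° = 25.80 m/s and v_y0 = 41.90 cos 38.0° = 33.02 m/s.
Height y(t) = 33.02 t − 4.905 t² = 18.4 gives 4.905 t² − 33.02 t + 18.4 = 0.
Quadratic formula: t = (33.02 ± √729.16) / 9.81 = (33.02 ± 27.00) / 9.81 → t = 0.6131 s or 6.118 s.
The descending-branch root is 6.118 s.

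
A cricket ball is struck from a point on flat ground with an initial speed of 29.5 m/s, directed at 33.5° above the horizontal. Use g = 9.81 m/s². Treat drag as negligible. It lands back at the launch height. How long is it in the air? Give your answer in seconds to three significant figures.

3.32 s

Resolve: vₓ = 29.50 cos 33.5° = 24.60 m/s and v_y0 = 29.50 sin 33.5° = 16.28 m/s.
Landing at launch height ⇒ T = 2 v_y0 / g = 2 × 16.28 / 9.81 = 3.319 s.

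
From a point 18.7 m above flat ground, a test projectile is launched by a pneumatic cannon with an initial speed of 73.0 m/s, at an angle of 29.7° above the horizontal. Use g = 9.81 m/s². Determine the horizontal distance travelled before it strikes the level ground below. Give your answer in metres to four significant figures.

Components: vₓ = 73.00 cos 29.7° = 63.41 m/s, v_y0 = 73.00 sin 29.7° = 36.17 m/s.
With up positive and y = 0 at the ground: y(t) = 18.7 + (36.17) t − 4.905 t². Setting y = 0 and taking the positive root: t = [36.17 + √(36.17² + 2·9.81·18.7)] / 9.81 = (36.17 + 40.93) / 9.81 = 7.859 s.
Horizontal distance: R = vₓ t = 63.41 × 7.859 = 498.3 m.

498.3 m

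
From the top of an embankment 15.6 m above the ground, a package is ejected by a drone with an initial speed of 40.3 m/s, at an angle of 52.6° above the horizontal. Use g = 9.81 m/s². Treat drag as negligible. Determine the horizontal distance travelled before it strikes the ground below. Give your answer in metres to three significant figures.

Horizontal component vₓ = 40.30 cos 52.6° = 24.48 m/s; vertical v_y0 = 40.30 sin 52.6° = 32.01 m/s.
Vertical motion (up positive, ground at y = 0): 4.905 t² − (32.01) t − 15.6 = 0, so t = (32.01 + √(32.01² + 2·9.81·15.6)) / 9.81 = (32.01 + 36.48) / 9.81 = 6.982 s.
Horizontal distance: R = vₓ t = 24.48 × 6.982 = 170.9 m.

171 m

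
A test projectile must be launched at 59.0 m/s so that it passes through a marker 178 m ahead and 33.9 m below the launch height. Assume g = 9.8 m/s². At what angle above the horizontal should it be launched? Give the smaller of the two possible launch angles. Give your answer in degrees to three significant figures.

Trajectory: y = x tanθ − g x² (1 + tan²θ)/(2v₀²). With x = 178, y = −33.9, v₀ = 59.0, g = 9.80:
44.60 tan²θ − 178 tanθ + (10.70) = 0.
tanθ = [178 ± √(178² − 4 × 44.60 × (10.70))] / (2 × 44.60) = (178 ± 172.6) / 89.20, giving tanθ = 0.06104 or 3.930.
θ = 3.493° or 75.72°; the smaller is 3.493°.

3.49°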